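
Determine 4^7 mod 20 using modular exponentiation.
By repeated squaring mod 20: 4^{1}≡4, 4^{2}≡16, 4^{4}≡16. Then 4^{7} = 4^{4+2+1} ≡ 16 × 16 × 4 ≡ 4 mod 20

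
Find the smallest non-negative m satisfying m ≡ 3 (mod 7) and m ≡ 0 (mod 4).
M = 7 × 4 = 28. M₁ = 4, y₁ ≡ 2 (mod 7). M₂ = 7, y₂ ≡ 3 (mod 4). m = 3×4×2 + 0×7×3 ≡ 24 (mod 28)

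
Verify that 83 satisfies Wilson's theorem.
(82)! mod 83 = 82. Since this equals -1 mod 83, Wilson confirms 83 is prime.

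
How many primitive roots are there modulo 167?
A prime p has φ(p-1) primitive roots; here φ(166) = 82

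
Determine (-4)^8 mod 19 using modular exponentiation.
By repeated squaring (mod 19): (-4)^{1}≡15, (-4)^{2}≡16, (-4)^{4}≡9, (-4)^{8}≡5. So (-4)^{8} ≡ 5 (mod 19)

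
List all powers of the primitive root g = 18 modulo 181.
18^1, 18^2, ..., 18^{180} mod 181: [18, 143, 40, 177, 109, 152, 21, 16, 107, 116, 97, 117, 115, 79, 155, 75, 83, 46, 104, 62, 30, 178, 127, 114, 61, 12, 35, 87, 118, 133, 41, 14, 71, 11, 17, 125, 78, 137, 113, 43, 50, 176, 91, 9, 162, 20, 179, 145, 76, 101, 8, 144, 58, 139, 149, 148, 130, 168, 128, 132, 23, 52, 31, 15, 89, 154, 57, 121, 6, 108, 134, 59, 157, 111, 7, 126, 96, 99, 153, 39, 159, 147, 112, 25, 88, 136, 95, 81, 10, 180, 163, 38, 141, 4, 72, 29, 160, 165, 74, 65, 84, 64, 66, 102, 26, 106, 98, 135, 77, 119, 151, 3, 54, 67, 120, 169, 146, 94, 63, 48, 140, 167, 110, 170, 164, 56, 103, 44, 68, 138, 131, 5, 90, 172, 19, 161, 2, 36, 105, 80, 173, 37, 123, 42, 32, 33, 51, 13, 53, 49, 158, 129, 150, 166, 92, 27, 124, 60, 175, 73, 47, 122, 24, 70, 174, 55, 85, 82, 28, 142, 22, 34, 69, 156, 93, 45, 86, 100, 171, 1]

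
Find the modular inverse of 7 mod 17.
Since 17 is prime, by Fermat 7^(-1) ≡ 7^{15} ≡ 5 mod 17. Verify: 7 × 5 = 35 ≡ 1 mod 17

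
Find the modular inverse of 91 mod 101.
Since 101 is prime, by Fermat 91^(-1) ≡ 91^{99} ≡ 10 mod 101. Verify: 91 × 10 = 910 ≡ 1 mod 101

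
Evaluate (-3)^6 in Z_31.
By repeated squaring (mod 31): (-3)^{1}≡28, (-3)^{2}≡9, (-3)^{4}≡19. Then (-3)^{6} = (-3)^{4+2} ≡ 19 × 9 ≡ 16 (mod 31)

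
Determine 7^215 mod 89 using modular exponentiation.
Using Fermat: 7^{88} ≡ 1 (mod 89). 215 ≡ 39 (mod 88). So 7^{215} ≡ 7^{39} ≡ 70 (mod 89)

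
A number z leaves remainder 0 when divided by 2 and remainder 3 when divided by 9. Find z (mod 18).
M = 2 × 9 = 18. M₁ = 9, y₁ ≡ 1 (mod 2). M₂ = 2, y₂ ≡ 5 (mod 9). z = 0×9×1 + 3×2×5 ≡ 12 (mod 18)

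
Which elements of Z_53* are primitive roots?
There are φ(52) = 24 primitive roots mod 53: {2, 3, 5, 8, 12, 14, 18, 19, 20, 21, 22, 26, 27, 31, 32, 33, 34, 35, 39, 41, 45, 48, 50, 51}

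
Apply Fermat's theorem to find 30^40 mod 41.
By Fermat's Little Theorem, 30^{40} ≡ 1 mod 41 since 41 is prime and gcd(30, 41) = 1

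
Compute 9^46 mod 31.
Using Fermat: 9^{30} ≡ 1 (mod 31). 46 ≡ 16 (mod 30). So 9^{46} ≡ 9^{16} ≡ 9 (mod 31)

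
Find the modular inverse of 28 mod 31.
Since 31 is prime, by Fermat 28^(-1) ≡ 28^{29} ≡ 10 (mod 31). Verify: 28 × 10 = 280 ≡ 1 (mod 31)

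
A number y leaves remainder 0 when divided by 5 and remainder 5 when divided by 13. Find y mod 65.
M = 5 × 13 = 65. M₁ = 13, y₁ ≡ 2 mod 5. M₂ = 5, y₂ ≡ 8 mod 13. y = 0×13×2 + 5×5×8 ≡ 5 mod 65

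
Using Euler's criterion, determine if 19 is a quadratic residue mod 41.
By Euler's criterion: 19^{20} ≡ 40 (mod 41). Since this equals -1 (≡ 40), 19 is not a QR.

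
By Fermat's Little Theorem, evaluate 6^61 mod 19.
By Fermat: 6^{18} ≡ 1 mod 19. 61 = 3×18 + 7. So 6^{61} ≡ 6^{7} ≡ 9 mod 19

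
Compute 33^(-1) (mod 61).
Since 61 is prime, by Fermat 33^(-1) ≡ 33^{59} ≡ 37 (mod 61). Verify: 33 × 37 = 1221 ≡ 1 (mod 61)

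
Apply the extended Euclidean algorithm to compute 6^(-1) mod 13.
Extended GCD: 6(-2) + 13(1) = 1. So 6^(-1) ≡ -2 ≡ 11 (mod 13). Verify: 6 × 11 = 66 ≡ 1 (mod 13)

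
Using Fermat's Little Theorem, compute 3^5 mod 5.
By Fermat: 3^{4} ≡ 1 (mod 5). So 3^{5} = 3^{4} · 3^{1} ≡ 3^{1} ≡ 3 (mod 5)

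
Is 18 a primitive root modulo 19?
18^{2} ≡ 1 (mod 19) and 2 < 18, so ord_19(18) = 2 ≠ 18 and 18 is not a primitive root.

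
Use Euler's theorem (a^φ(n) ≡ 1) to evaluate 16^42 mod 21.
By Euler: 16^{12} ≡ 1 mod 21 since gcd(16, 21) = 1. 42 = 3×12 + 6. So 16^{42} ≡ 16^{6} ≡ 1 mod 21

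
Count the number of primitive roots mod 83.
Number of primitive roots mod 83 = φ(p-1) = φ(82) = 40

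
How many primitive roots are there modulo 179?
Number of primitive roots mod 179 = φ(p-1) = φ(178) = 88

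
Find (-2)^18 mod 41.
By repeated squaring mod 41: (-2)^{1}≡39, (-2)^{2}≡4, (-2)^{4}≡16, (-2)^{8}≡10, (-2)^{16}≡18. Then (-2)^{18} = (-2)^{16+2} ≡ 18 × 4 ≡ 31 mod 41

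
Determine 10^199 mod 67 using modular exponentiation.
Using Fermat: 10^{66} ≡ 1 mod 67. 199 ≡ 1 mod 66. So 10^{199} ≡ 10^{1} ≡ 10 mod 67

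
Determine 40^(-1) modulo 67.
Since 67 is prime, by Fermat 40^(-1) ≡ 40^{65} ≡ 62 mod 67. Verify: 40 × 62 = 2480 ≡ 1 mod 67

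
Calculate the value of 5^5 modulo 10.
By repeated squaring mod 10: 5^{1}≡5, 5^{2}≡5, 5^{4}≡5. Then 5^{5} = 5^{4+1} ≡ 5 × 5 ≡ 5 mod 10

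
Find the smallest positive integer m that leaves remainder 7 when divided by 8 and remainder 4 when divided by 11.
M = 8 × 11 = 88. M₁ = 11, y₁ ≡ 3 (mod 8). M₂ = 8, y₂ ≡ 7 (mod 11). m = 7×11×3 + 4×8×7 ≡ 15 (mod 88)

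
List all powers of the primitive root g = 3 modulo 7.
3^1, 3^2, ..., 3^{6} mod 7: [3, 2, 6, 4, 5, 1]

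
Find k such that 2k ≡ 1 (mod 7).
Since 7 is prime, by Fermat 2^(-1) ≡ 2^{5} ≡ 4 (mod 7). Verify: 2 × 4 = 8 ≡ 1 (mod 7)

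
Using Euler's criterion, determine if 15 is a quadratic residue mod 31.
By Euler's criterion: 15^{15} ≡ 30 (mod 31). Since this equals -1 (≡ 30), 15 is not a QR.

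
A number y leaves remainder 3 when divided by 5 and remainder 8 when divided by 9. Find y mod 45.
M = 5 × 9 = 45. M₁ = 9, y₁ ≡ 4 mod 5. M₂ = 5, y₂ ≡ 2 mod 9. y = 3×9×4 + 8×5×2 ≡ 8 mod 45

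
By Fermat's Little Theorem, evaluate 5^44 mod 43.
By Fermat: 5^{42} ≡ 1 (mod 43). So 5^{44} = 5^{42} · 5^{2} ≡ 5^{2} ≡ 25 (mod 43)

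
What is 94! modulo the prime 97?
(96)! = (94)! × (95) × (96) ≡ -1 mod 97. So (94)! ≡ -1 × [(96)(95)]^(-1) ≡ 48 mod 97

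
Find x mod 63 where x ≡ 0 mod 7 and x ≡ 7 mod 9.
M = 7 × 9 = 63. M₁ = 9, y₁ ≡ 4 mod 7. M₂ = 7, y₂ ≡ 4 mod 9. x = 0×9×4 + 7×7×4 ≡ 7 mod 63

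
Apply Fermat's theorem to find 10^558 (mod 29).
By Fermat: 10^{28} ≡ 1 (mod 29). 558 ≡ 26 (mod 28). So 10^{558} ≡ 10^{26} ≡ 9 (mod 29)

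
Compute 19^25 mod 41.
By repeated squaring mod 41: 19^{1}≡19, 19^{2}≡33, 19^{4}≡23, 19^{8}≡37, 19^{16}≡16. Then 19^{25} = 19^{16+8+1} ≡ 16 × 37 × 19 ≡ 14 mod 41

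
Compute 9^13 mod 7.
Using Fermat: 9^{6} ≡ 1 (mod 7). 13 ≡ 1 (mod 6). So 9^{13} ≡ 9^{1} ≡ 2 (mod 7)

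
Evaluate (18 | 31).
(18/31) = 18^{15} mod 31 = 1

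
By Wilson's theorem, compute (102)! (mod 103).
By Wilson's theorem, (102)! ≡ -1 ≡ 102 (mod 103)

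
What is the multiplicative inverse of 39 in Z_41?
Since 41 is prime, by Fermat 39^(-1) ≡ 39^{39} ≡ 20 mod 41. Verify: 39 × 20 = 780 ≡ 1 mod 41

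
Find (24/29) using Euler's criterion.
(24/29) = 24^{14} mod 29 = 1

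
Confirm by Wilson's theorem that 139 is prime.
(138)! mod 139 = 138. Since this equals -1 (mod 139), Wilson confirms 139 is prime.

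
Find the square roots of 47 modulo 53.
The square roots of 47 mod 53 are 10 and 43. Verify: 10² = 100 ≡ 47 mod 53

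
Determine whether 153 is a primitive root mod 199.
ord_199(153) divides 198. For each prime q|198: 153^{99}≡198, 153^{66}≡92, 153^{18}≡62, none ≡ 1. So 153 has order 198 and is a primitive root mod 199.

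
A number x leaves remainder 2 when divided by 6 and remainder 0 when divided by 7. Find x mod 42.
M = 6 × 7 = 42. M₁ = 7, y₁ ≡ 1 mod 6. M₂ = 6, y₂ ≡ 6 mod 7. x = 2×7×1 + 0×6×6 ≡ 14 mod 42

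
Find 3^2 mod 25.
3^{2} = 9 ≡ 9 mod 25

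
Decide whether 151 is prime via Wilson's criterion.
(150)! mod 151 = 150. Since 150 ≡ -1 (mod 151), 151 is prime.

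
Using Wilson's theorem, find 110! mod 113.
(112)! = (110)! × (111) × (112) ≡ -1 (mod 113). So (110)! ≡ -1 × [(112)(111)]^(-1) ≡ 56 (mod 113)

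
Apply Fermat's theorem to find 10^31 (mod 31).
By Fermat: 10^{30} ≡ 1 (mod 31). So 10^{31} = 10^{30} · 10^{1} ≡ 10^{1} ≡ 10 (mod 31)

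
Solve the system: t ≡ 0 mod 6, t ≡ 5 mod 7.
M = 6 × 7 = 42. M₁ = 7, y₁ ≡ 1 mod 6. M₂ = 6, y₂ ≡ 6 mod 7. t = 0×7×1 + 5×6×6 ≡ 12 mod 42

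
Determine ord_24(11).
Powers of 11 mod 24: 11^1≡11, 11^2≡1. ord_24(11) = 2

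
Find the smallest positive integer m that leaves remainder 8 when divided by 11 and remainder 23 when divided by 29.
M = 11 × 29 = 319. M₁ = 29, y₁ ≡ 8 (mod 11). M₂ = 11, y₂ ≡ 8 (mod 29). m = 8×29×8 + 23×11×8 ≡ 52 (mod 319)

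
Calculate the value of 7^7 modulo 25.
By repeated squaring mod 25: 7^{1}≡7, 7^{2}≡24, 7^{4}≡1. Then 7^{7} = 7^{4+2+1} ≡ 1 × 24 × 7 ≡ 18 mod 25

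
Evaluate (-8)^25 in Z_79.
By repeated squaring (mod 79): (-8)^{1}≡71, (-8)^{2}≡64, (-8)^{4}≡67, (-8)^{8}≡65, (-8)^{16}≡38. Then (-8)^{25} = (-8)^{16+8+1} ≡ 38 × 65 × 71 ≡ 69 (mod 79)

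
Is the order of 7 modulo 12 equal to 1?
Powers of 7 mod 12: 7^1≡7, 7^2≡1. 7^1≡7≢1, so ord ≠ 1. No, the actual order is 2.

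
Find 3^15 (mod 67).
By repeated squaring (mod 67): 3^{1}≡3, 3^{2}≡9, 3^{4}≡14, 3^{8}≡62. Then 3^{15} = 3^{8+4+2+1} ≡ 62 × 14 × 9 × 3 ≡ 53 (mod 67)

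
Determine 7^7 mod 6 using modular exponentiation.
By repeated squaring (mod 6): 7^{1}≡1, 7^{2}≡1, 7^{4}≡1. Then 7^{7} = 7^{4+2+1} ≡ 1 × 1 × 1 ≡ 1 (mod 6)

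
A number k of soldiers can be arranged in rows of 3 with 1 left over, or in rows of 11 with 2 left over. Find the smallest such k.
M = 3 × 11 = 33. M₁ = 11, y₁ ≡ 2 mod 3. M₂ = 3, y₂ ≡ 4 mod 11. k = 1×11×2 + 2×3×4 ≡ 13 mod 33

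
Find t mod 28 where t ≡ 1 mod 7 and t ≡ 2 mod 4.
M = 7 × 4 = 28. M₁ = 4, y₁ ≡ 2 mod 7. M₂ = 7, y₂ ≡ 3 mod 4. t = 1×4×2 + 2×7×3 ≡ 22 mod 28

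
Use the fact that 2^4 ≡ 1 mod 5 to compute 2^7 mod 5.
By Fermat: 2^{4} ≡ 1 mod 5. So 2^{7} = 2^{4} · 2^{3} ≡ 2^{3} ≡ 3 mod 5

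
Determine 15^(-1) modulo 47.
Since 47 is prime, by Fermat 15^(-1) ≡ 15^{45} ≡ 22 (mod 47). Verify: 15 × 22 = 330 ≡ 1 (mod 47)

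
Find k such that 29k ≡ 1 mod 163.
Since 163 is prime, by Fermat 29^(-1) ≡ 29^{161} ≡ 45 mod 163. Verify: 29 × 45 = 1305 ≡ 1 mod 163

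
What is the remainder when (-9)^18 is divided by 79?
By repeated squaring mod 79: (-9)^{1}≡70, (-9)^{2}≡2, (-9)^{4}≡4, (-9)^{8}≡16, (-9)^{16}≡19. Then (-9)^{18} = (-9)^{16+2} ≡ 19 × 2 ≡ 38 mod 79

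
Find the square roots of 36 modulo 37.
The square roots of 36 mod 37 are 6 and 31. Verify: 6² = 36 ≡ 36 mod 37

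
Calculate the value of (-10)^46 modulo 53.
By repeated squaring (mod 53): (-10)^{1}≡43, (-10)^{2}≡47, (-10)^{4}≡36, (-10)^{8}≡24, (-10)^{16}≡46, (-10)^{32}≡49. Then (-10)^{46} = (-10)^{32+8+4+2} ≡ 49 × 24 × 36 × 47 ≡ 13 (mod 53)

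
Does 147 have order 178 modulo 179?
147^{89} ≡ 1 (mod 179) and 89 < 178, so ord_179(147) = 89 ≠ 178 and 147 is not a primitive root.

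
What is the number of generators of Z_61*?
There are φ(61-1) = φ(60) = 16 primitive roots modulo 61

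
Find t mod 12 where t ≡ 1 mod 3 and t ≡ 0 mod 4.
M = 3 × 4 = 12. M₁ = 4, y₁ ≡ 1 mod 3. M₂ = 3, y₂ ≡ 3 mod 4. t = 1×4×1 + 0×3×3 ≡ 4 mod 12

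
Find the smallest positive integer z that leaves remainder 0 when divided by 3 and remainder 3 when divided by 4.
M = 3 × 4 = 12. M₁ = 4, y₁ ≡ 1 mod 3. M₂ = 3, y₂ ≡ 3 mod 4. z = 0×4×1 + 3×3×3 ≡ 3 mod 12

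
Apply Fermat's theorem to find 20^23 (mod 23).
By Fermat: 20^{22} ≡ 1 (mod 23). So 20^{23} = 20^{22} · 20^{1} ≡ 20^{1} ≡ 20 (mod 23)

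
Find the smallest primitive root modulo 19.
g = 2. For each prime q|18: 2^{9}≡18, 2^{6}≡7, none ≡ 1, so ord_19(2) = 18 and 2 is a primitive root.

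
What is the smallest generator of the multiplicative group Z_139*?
g = 2. Powers: [2, 4, 8, 16, 32, 64, 128, 117, 95, 51, ...] generates all 138 non-zero residues.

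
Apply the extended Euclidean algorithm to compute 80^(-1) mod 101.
Extended GCD: 80(24) + 101(-19) = 1. So 80^(-1) ≡ 24 mod 101. Verify: 80 × 24 = 1920 ≡ 1 mod 101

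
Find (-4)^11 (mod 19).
By repeated squaring (mod 19): (-4)^{1}≡15, (-4)^{2}≡16, (-4)^{4}≡9, (-4)^{8}≡5. Then (-4)^{11} = (-4)^{8+2+1} ≡ 5 × 16 × 15 ≡ 3 (mod 19)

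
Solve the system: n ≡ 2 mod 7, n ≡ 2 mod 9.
M = 7 × 9 = 63. M₁ = 9, y₁ ≡ 4 mod 7. M₂ = 7, y₂ ≡ 4 mod 9. n = 2×9×4 + 2×7×4 ≡ 2 mod 63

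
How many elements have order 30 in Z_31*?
Number of primitive roots mod 31 = φ(p-1) = φ(30) = 8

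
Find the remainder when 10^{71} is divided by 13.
By Fermat: 10^{12} ≡ 1 mod 13. 71 = 5×12 + 11. So 10^{71} ≡ 10^{11} ≡ 4 mod 13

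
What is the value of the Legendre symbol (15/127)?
(15/127) = 15^{63} mod 127 = 1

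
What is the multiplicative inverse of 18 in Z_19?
Since 19 is prime, by Fermat 18^(-1) ≡ 18^{17} ≡ 18 (mod 19). Verify: 18 × 18 = 324 ≡ 1 (mod 19)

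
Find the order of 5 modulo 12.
Powers of 5 mod 12: 5^1≡5, 5^2≡1. So the order of 5 is 2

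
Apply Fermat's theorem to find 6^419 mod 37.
By Fermat: 6^{36} ≡ 1 mod 37. 419 ≡ 23 mod 36. So 6^{419} ≡ 6^{23} ≡ 31 mod 37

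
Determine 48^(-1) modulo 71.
Since 71 is prime, by Fermat 48^(-1) ≡ 48^{69} ≡ 37 (mod 71). Verify: 48 × 37 = 1776 ≡ 1 (mod 71)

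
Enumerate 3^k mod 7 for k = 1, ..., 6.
3^1, 3^2, ..., 3^{6} mod 7: [3, 2, 6, 4, 5, 1]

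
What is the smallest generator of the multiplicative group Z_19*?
g = 2. For each prime q|18: 2^{9}≡18, 2^{6}≡7, none ≡ 1, so ord_19(2) = 18 and 2 is a primitive root.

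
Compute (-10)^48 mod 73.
By repeated squaring (mod 73): (-10)^{1}≡63, (-10)^{2}≡27, (-10)^{4}≡72, (-10)^{8}≡1, (-10)^{16}≡1, (-10)^{32}≡1. Then (-10)^{48} = (-10)^{32+16} ≡ 1 × 1 ≡ 1 (mod 73)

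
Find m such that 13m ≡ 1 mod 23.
Since 23 is prime, by Fermat 13^(-1) ≡ 13^{21} ≡ 16 mod 23. Verify: 13 × 16 = 208 ≡ 1 mod 23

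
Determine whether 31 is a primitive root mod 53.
ord_53(31) divides 52. For each prime q|52: 31^{26}≡52, 31^{4}≡49, none ≡ 1. So 31 has order 52 and is a primitive root mod 53.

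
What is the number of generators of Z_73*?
A prime p has φ(p-1) primitive roots; here φ(72) = 24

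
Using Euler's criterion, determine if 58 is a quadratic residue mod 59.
By Euler's criterion: 58^{29} ≡ 58 (mod 59). Since this equals -1 (≡ 58), 58 is not a QR.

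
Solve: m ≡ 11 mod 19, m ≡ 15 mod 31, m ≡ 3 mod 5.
M = 19 × 31 × 5 = 2945. M₁ = 155, y₁ ≡ 13 mod 19. M₂ = 95, y₂ ≡ 16 mod 31. M₃ = 589, y₃ ≡ 4 mod 5. m = 11×155×13 + 15×95×16 + 3×589×4 ≡ 1968 mod 2945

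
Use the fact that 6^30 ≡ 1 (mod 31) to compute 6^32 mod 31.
By Fermat: 6^{30} ≡ 1 (mod 31). So 6^{32} = 6^{30} · 6^{2} ≡ 6^{2} ≡ 5 (mod 31)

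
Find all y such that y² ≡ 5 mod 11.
The square roots of 5 mod 11 are 4 and 7. Verify: 4² = 16 ≡ 5 mod 11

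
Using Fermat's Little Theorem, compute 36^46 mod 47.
By Fermat's Little Theorem, 36^{46} ≡ 1 (mod 47) since 47 is prime and gcd(36, 47) = 1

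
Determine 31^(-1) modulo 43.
Since 43 is prime, by Fermat 31^(-1) ≡ 31^{41} ≡ 25 (mod 43). Verify: 31 × 25 = 775 ≡ 1 (mod 43)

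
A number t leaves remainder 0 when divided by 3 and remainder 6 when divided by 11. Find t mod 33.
M = 3 × 11 = 33. M₁ = 11, y₁ ≡ 2 mod 3. M₂ = 3, y₂ ≡ 4 mod 11. t = 0×11×2 + 6×3×4 ≡ 6 mod 33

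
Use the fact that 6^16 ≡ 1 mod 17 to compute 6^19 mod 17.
By Fermat: 6^{16} ≡ 1 mod 17. So 6^{19} = 6^{16} · 6^{3} ≡ 6^{3} ≡ 12 mod 17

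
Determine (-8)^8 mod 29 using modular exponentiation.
By repeated squaring (mod 29): (-8)^{1}≡21, (-8)^{2}≡6, (-8)^{4}≡7, (-8)^{8}≡20. So (-8)^{8} ≡ 20 (mod 29)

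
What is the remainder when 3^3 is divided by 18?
3^{3} = 27 ≡ 9 mod 18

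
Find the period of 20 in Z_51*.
Powers of 20 mod 51: 20^1≡20, 20^2≡43, 20^3≡44, 20^4≡13, 20^5≡5, 20^6≡49, 20^7≡11, 20^8≡16, 20^9≡14, 20^10≡25, 20^11≡41, 20^12≡4, 20^13≡29, 20^14≡19, 20^15≡23, 20^16≡1. ord_51(20) = 16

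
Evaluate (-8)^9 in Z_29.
By repeated squaring (mod 29): (-8)^{1}≡21, (-8)^{2}≡6, (-8)^{4}≡7, (-8)^{8}≡20. Then (-8)^{9} = (-8)^{8+1} ≡ 20 × 21 ≡ 14 (mod 29)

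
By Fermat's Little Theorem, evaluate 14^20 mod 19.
By Fermat: 14^{18} ≡ 1 (mod 19). So 14^{20} = 14^{18} · 14^{2} ≡ 14^{2} ≡ 6 (mod 19)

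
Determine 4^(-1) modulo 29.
Since 29 is prime, by Fermat 4^(-1) ≡ 4^{27} ≡ 22 mod 29. Verify: 4 × 22 = 88 ≡ 1 mod 29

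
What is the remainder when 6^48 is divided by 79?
By repeated squaring mod 79: 6^{1}≡6, 6^{2}≡36, 6^{4}≡32, 6^{8}≡76, 6^{16}≡9, 6^{32}≡2. Then 6^{48} = 6^{32+16} ≡ 2 × 9 ≡ 18 mod 79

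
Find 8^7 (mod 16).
By repeated squaring (mod 16): 8^{1}≡8, 8^{2}≡0, 8^{4}≡0. Then 8^{7} = 8^{4+2+1} ≡ 0 × 0 × 8 ≡ 0 (mod 16)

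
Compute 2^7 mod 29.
By repeated squaring (mod 29): 2^{1}≡2, 2^{2}≡4, 2^{4}≡16. Then 2^{7} = 2^{4+2+1} ≡ 16 × 4 × 2 ≡ 12 (mod 29)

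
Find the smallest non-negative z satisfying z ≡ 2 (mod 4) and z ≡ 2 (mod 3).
M = 4 × 3 = 12. M₁ = 3, y₁ ≡ 3 (mod 4). M₂ = 4, y₂ ≡ 1 (mod 3). z = 2×3×3 + 2×4×1 ≡ 2 (mod 12)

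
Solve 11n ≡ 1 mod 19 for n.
Since 19 is prime, by Fermat 11^(-1) ≡ 11^{17} ≡ 7 mod 19. Verify: 11 × 7 = 77 ≡ 1 mod 19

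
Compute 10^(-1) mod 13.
Since 13 is prime, by Fermat 10^(-1) ≡ 10^{11} ≡ 4 mod 13. Verify: 10 × 4 = 40 ≡ 1 mod 13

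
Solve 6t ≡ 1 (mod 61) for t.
Since 61 is prime, by Fermat 6^(-1) ≡ 6^{59} ≡ 51 (mod 61). Verify: 6 × 51 = 306 ≡ 1 (mod 61)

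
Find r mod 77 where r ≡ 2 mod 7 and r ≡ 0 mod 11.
M = 7 × 11 = 77. M₁ = 11, y₁ ≡ 2 mod 7. M₂ = 7, y₂ ≡ 8 mod 11. r = 2×11×2 + 0×7×8 ≡ 44 mod 77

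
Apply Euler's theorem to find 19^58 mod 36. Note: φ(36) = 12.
By Euler: 19^{12} ≡ 1 mod 36 since gcd(19, 36) = 1. 58 = 4×12 + 10. So 19^{58} ≡ 19^{10} ≡ 1 mod 36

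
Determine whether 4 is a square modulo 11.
By Euler's criterion: 4^{5} ≡ 1 mod 11. Since this equals 1, 4 is a QR.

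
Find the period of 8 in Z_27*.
Powers of 8 mod 27: 8^1≡8, 8^2≡10, 8^3≡26, 8^4≡19, 8^5≡17, 8^6≡1. ord_27(8) = 6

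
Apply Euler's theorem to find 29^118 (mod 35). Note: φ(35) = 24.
By Euler: 29^{24} ≡ 1 (mod 35) since gcd(29, 35) = 1. 118 = 4×24 + 22. So 29^{118} ≡ 29^{22} ≡ 1 (mod 35)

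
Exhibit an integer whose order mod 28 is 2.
13 has order 2 mod 28 since 13^{2} ≡ 1 mod 28 and no smaller power works.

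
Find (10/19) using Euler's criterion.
(10/19) = 10^{9} mod 19 = -1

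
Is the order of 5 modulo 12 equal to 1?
Powers of 5 mod 12: 5^1≡5, 5^2≡1. 5^1≡5≢1, so ord ≠ 1. No, the actual order is 2.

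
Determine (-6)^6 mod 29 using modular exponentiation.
By repeated squaring (mod 29): (-6)^{1}≡23, (-6)^{2}≡7, (-6)^{4}≡20. Then (-6)^{6} = (-6)^{4+2} ≡ 20 × 7 ≡ 24 (mod 29)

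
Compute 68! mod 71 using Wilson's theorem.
(70)! = (68)! × (69) × (70) ≡ -1 mod 71. So (68)! ≡ -1 × [(70)(69)]^(-1) ≡ 35 mod 71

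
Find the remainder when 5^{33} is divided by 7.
By Fermat: 5^{6} ≡ 1 (mod 7). 33 = 5×6 + 3. So 5^{33} ≡ 5^{3} ≡ 6 (mod 7)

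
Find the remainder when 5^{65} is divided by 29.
By Fermat: 5^{28} ≡ 1 mod 29. 65 = 2×28 + 9. So 5^{65} ≡ 5^{9} ≡ 4 mod 29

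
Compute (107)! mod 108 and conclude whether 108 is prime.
(107)! mod 108 = 0. Since 0 ≢ -1 mod 108, 108 is not prime.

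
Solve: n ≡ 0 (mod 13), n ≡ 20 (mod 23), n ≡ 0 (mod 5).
M = 13 × 23 × 5 = 1495. M₁ = 115, y₁ ≡ 6 (mod 13). M₂ = 65, y₂ ≡ 17 (mod 23). M₃ = 299, y₃ ≡ 4 (mod 5). n = 0×115×6 + 20×65×17 + 0×299×4 ≡ 1170 (mod 1495)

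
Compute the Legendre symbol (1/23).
(1/23) = 1^{11} mod 23 = 1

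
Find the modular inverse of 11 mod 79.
Since 79 is prime, by Fermat 11^(-1) ≡ 11^{77} ≡ 36 mod 79. Verify: 11 × 36 = 396 ≡ 1 mod 79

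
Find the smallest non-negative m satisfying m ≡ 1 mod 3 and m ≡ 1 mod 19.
M = 3 × 19 = 57. M₁ = 19, y₁ ≡ 1 mod 3. M₂ = 3, y₂ ≡ 13 mod 19. m = 1×19×1 + 1×3×13 ≡ 1 mod 57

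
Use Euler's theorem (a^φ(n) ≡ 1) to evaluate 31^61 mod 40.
By Euler: 31^{16} ≡ 1 (mod 40) since gcd(31, 40) = 1. 61 = 3×16 + 13. So 31^{61} ≡ 31^{13} ≡ 31 (mod 40)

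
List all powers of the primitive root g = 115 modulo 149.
115^1, 115^2, ..., 115^{148} mod 149: [115, 113, 32, 104, 40, 130, 50, 88, 137, 110, 134, 63, 93, 116, 79, 145, 136, 144, 21, 31, 138, 76, 98, 95, 48, 7, 60, 46, 75, 132, 131, 16, 52, 20, 65, 25, 44, 143, 55, 67, 106, 121, 58, 114, 147, 68, 72, 85, 90, 69, 38, 49, 122, 24, 78, 30, 23, 112, 66, 140, 8, 26, 10, 107, 87, 22, 146, 102, 108, 53, 135, 29, 57, 148, 34, 36, 117, 45, 109, 19, 99, 61, 12, 39, 15, 86, 56, 33, 70, 4, 13, 5, 128, 118, 11, 73, 51, 54, 101, 142, 89, 103, 74, 17, 18, 133, 97, 129, 84, 124, 105, 6, 94, 82, 43, 28, 91, 35, 2, 81, 77, 64, 59, 80, 111, 100, 27, 125, 71, 119, 126, 37, 83, 9, 141, 123, 139, 42, 62, 127, 3, 47, 41, 96, 14, 120, 92, 1]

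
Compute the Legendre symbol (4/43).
(4/43) = 4^{21} mod 43 = 1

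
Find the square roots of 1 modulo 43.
The square roots of 1 mod 43 are 1 and 42. Verify: 1² = 1 ≡ 1 mod 43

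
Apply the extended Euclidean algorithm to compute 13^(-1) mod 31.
Extended GCD: 13(12) + 31(-5) = 1. So 13^(-1) ≡ 12 mod 31. Verify: 13 × 12 = 156 ≡ 1 mod 31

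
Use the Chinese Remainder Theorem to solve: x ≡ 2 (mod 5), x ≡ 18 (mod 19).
M = 5 × 19 = 95. M₁ = 19, y₁ ≡ 4 (mod 5). M₂ = 5, y₂ ≡ 4 (mod 19). x = 2×19×4 + 18×5×4 ≡ 37 (mod 95)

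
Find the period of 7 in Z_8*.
Powers of 7 mod 8: 7^1≡7, 7^2≡1. So the order of 7 is 2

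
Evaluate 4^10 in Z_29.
By repeated squaring mod 29: 4^{1}≡4, 4^{2}≡16, 4^{4}≡24, 4^{8}≡25. Then 4^{10} = 4^{8+2} ≡ 25 × 16 ≡ 23 mod 29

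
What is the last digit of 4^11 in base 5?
Using Fermat: 4^{4} ≡ 1 (mod 5). 11 ≡ 3 (mod 4). So 4^{11} ≡ 4^{3} ≡ 4 (mod 5)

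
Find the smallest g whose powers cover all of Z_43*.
g = 3. For each prime q|42: 3^{21}≡42, 3^{14}≡36, 3^{6}≡41, none ≡ 1, so ord_43(3) = 42 and 3 is a primitive root.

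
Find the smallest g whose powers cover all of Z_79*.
g = 3. For each prime q|78: 3^{39}≡78, 3^{26}≡23, 3^{6}≡18, none ≡ 1, so ord_79(3) = 78 and 3 is a primitive root.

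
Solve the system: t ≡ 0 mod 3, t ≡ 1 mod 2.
M = 3 × 2 = 6. M₁ = 2, y₁ ≡ 2 mod 3. M₂ = 3, y₂ ≡ 1 mod 2. t = 0×2×2 + 1×3×1 ≡ 3 mod 6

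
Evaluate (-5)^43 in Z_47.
By repeated squaring (mod 47): (-5)^{1}≡42, (-5)^{2}≡25, (-5)^{4}≡14, (-5)^{8}≡8, (-5)^{16}≡17, (-5)^{32}≡7. Then (-5)^{43} = (-5)^{32+8+2+1} ≡ 7 × 8 × 25 × 42 ≡ 3 (mod 47)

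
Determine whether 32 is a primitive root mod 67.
ord_67(32) divides 66. For each prime q|66: 32^{33}≡66, 32^{22}≡29, 32^{6}≡25, none ≡ 1. So 32 has order 66 and is a primitive root mod 67.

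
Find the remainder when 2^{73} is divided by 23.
By Fermat: 2^{22} ≡ 1 (mod 23). 73 = 3×22 + 7. So 2^{73} ≡ 2^{7} ≡ 13 (mod 23)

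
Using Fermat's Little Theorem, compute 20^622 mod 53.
By Fermat: 20^{52} ≡ 1 mod 53. 622 ≡ 50 mod 52. So 20^{622} ≡ 20^{50} ≡ 11 mod 53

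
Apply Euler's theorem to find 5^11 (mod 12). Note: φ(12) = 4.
By Euler: 5^{4} ≡ 1 (mod 12) since gcd(5, 12) = 1. 11 = 2×4 + 3. So 5^{11} ≡ 5^{3} ≡ 5 (mod 12)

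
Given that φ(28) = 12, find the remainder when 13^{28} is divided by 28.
By Euler: 13^{12} ≡ 1 (mod 28) since gcd(13, 28) = 1. 28 = 2×12 + 4. So 13^{28} ≡ 13^{4} ≡ 1 (mod 28)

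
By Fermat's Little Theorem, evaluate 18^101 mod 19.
By Fermat: 18^{18} ≡ 1 mod 19. 101 = 5×18 + 11. So 18^{101} ≡ 18^{11} ≡ 18 mod 19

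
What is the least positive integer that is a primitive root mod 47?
g = 5. Powers: [5, 25, 31, 14, 23, 21, 11, 8, 40, ...] generates all 46 non-zero residues.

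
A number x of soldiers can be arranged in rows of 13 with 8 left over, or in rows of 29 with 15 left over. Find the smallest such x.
M = 13 × 29 = 377. M₁ = 29, y₁ ≡ 9 mod 13. M₂ = 13, y₂ ≡ 9 mod 29. x = 8×29×9 + 15×13×9 ≡ 73 mod 377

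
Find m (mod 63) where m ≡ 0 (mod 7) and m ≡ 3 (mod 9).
M = 7 × 9 = 63. M₁ = 9, y₁ ≡ 4 (mod 7). M₂ = 7, y₂ ≡ 4 (mod 9). m = 0×9×4 + 3×7×4 ≡ 21 (mod 63)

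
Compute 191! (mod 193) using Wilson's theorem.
(192)! = (191)! × (192) ≡ -1 (mod 193). So (191)! ≡ -1 × (192)^(-1) ≡ (-1)×(-1) = 1 (mod 193)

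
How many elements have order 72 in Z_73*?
There are φ(73-1) = φ(72) = 24 primitive roots modulo 73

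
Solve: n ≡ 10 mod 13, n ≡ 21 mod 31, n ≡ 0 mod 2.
M = 13 × 31 × 2 = 806. M₁ = 62, y₁ ≡ 4 mod 13. M₂ = 26, y₂ ≡ 6 mod 31. M₃ = 403, y₃ ≡ 1 mod 2. n = 10×62×4 + 21×26×6 + 0×403×1 ≡ 114 mod 806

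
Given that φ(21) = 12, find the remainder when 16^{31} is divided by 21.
By Euler: 16^{12} ≡ 1 (mod 21) since gcd(16, 21) = 1. 31 = 2×12 + 7. So 16^{31} ≡ 16^{7} ≡ 16 (mod 21)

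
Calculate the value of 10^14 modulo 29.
By repeated squaring (mod 29): 10^{1}≡10, 10^{2}≡13, 10^{4}≡24, 10^{8}≡25. Then 10^{14} = 10^{8+4+2} ≡ 25 × 24 × 13 ≡ 28 (mod 29)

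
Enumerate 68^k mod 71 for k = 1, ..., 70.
68^1, 68^2, ..., 68^{70} mod 71: [68, 9, 44, 10, 41, 19, 14, 29, 55, 48, 69, 6, 53, 54, 51, 60, 33, 43, 13, 32, 46, 4, 59, 36, 34, 40, 22, 5, 56, 45, 7, 50, 63, 24, 70, 3, 62, 27, 61, 30, 52, 57, 42, 16, 23, 2, 65, 18, 17, 20, 11, 38, 28, 58, 39, 25, 67, 12, 35, 37, 31, 49, 66, 15, 26, 64, 21, 8, 47, 1]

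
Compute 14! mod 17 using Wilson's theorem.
(16)! = (14)! × (15) × (16) ≡ -1 mod 17. So (14)! ≡ -1 × [(16)(15)]^(-1) ≡ 8 mod 17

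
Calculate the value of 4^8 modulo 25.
By repeated squaring mod 25: 4^{1}≡4, 4^{2}≡16, 4^{4}≡6, 4^{8}≡11. So 4^{8} ≡ 11 mod 25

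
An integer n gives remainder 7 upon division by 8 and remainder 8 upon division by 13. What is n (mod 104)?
M = 8 × 13 = 104. M₁ = 13, y₁ ≡ 5 (mod 8). M₂ = 8, y₂ ≡ 5 (mod 13). n = 7×13×5 + 8×8×5 ≡ 47 (mod 104)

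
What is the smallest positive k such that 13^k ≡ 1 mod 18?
Powers of 13 mod 18: 13^1≡13, 13^2≡7, 13^3≡1. Order = 3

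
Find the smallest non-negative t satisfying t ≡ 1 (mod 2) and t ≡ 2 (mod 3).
M = 2 × 3 = 6. M₁ = 3, y₁ ≡ 1 (mod 2). M₂ = 2, y₂ ≡ 2 (mod 3). t = 1×3×1 + 2×2×2 ≡ 5 (mod 6)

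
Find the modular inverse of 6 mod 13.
Since 13 is prime, by Fermat 6^(-1) ≡ 6^{11} ≡ 11 (mod 13). Verify: 6 × 11 = 66 ≡ 1 (mod 13)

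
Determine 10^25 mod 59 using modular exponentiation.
By repeated squaring mod 59: 10^{1}≡10, 10^{2}≡41, 10^{4}≡29, 10^{8}≡15, 10^{16}≡48. Then 10^{25} = 10^{16+8+1} ≡ 48 × 15 × 10 ≡ 2 mod 59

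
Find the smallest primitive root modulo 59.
g = 2. For each prime q|58: 2^{29}≡58, 2^{2}≡4, none ≡ 1, so ord_59(2) = 58 and 2 is a primitive root.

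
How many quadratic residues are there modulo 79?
Exactly half the non-zero residues mod a prime are QRs: (79-1)/2 = 39.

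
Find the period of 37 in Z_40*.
Powers of 37 mod 40: 37^1≡37, 37^2≡9, 37^3≡13, 37^4≡1. Order = 4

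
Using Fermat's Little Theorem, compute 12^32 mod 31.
By Fermat: 12^{30} ≡ 1 mod 31. So 12^{32} = 12^{30} · 12^{2} ≡ 12^{2} ≡ 20 mod 31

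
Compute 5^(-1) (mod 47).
Since 47 is prime, by Fermat 5^(-1) ≡ 5^{45} ≡ 19 (mod 47). Verify: 5 × 19 = 95 ≡ 1 (mod 47)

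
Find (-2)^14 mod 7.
Using Fermat: (-2)^{6} ≡ 1 mod 7. 14 ≡ 2 mod 6. So (-2)^{14} ≡ (-2)^{2} ≡ 4 mod 7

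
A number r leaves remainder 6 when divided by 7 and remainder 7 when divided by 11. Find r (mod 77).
M = 7 × 11 = 77. M₁ = 11, y₁ ≡ 2 (mod 7). M₂ = 7, y₂ ≡ 8 (mod 11). r = 6×11×2 + 7×7×8 ≡ 62 (mod 77)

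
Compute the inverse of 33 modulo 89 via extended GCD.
Extended GCD: 33(27) + 89(-10) = 1. So 33^(-1) ≡ 27 (mod 89). Verify: 33 × 27 = 891 ≡ 1 (mod 89)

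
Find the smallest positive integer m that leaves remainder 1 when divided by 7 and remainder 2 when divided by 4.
M = 7 × 4 = 28. M₁ = 4, y₁ ≡ 2 mod 7. M₂ = 7, y₂ ≡ 3 mod 4. m = 1×4×2 + 2×7×3 ≡ 22 mod 28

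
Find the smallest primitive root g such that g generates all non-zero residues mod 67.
g = 2. For each prime q|66: 2^{33}≡66, 2^{22}≡37, 2^{6}≡64, none ≡ 1, so ord_67(2) = 66 and 2 is a primitive root.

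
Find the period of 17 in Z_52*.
Powers of 17 mod 52: 17^1≡17, 17^2≡29, 17^3≡25, 17^4≡9, 17^5≡49, 17^6≡1. Order = 6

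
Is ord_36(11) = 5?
Powers of 11 mod 36: 11^1≡11, 11^2≡13, 11^3≡35, 11^4≡25, 11^5≡23, 11^6≡1. 11^5≡23≢1, so ord ≠ 5. No, the actual order is 6.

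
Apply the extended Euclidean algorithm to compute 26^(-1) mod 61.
Extended GCD: 26(-7) + 61(3) = 1. So 26^(-1) ≡ -7 ≡ 54 (mod 61). Verify: 26 × 54 = 1404 ≡ 1 (mod 61)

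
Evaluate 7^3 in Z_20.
7^{3} = 343 ≡ 3 (mod 20)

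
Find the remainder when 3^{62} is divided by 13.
By Fermat: 3^{12} ≡ 1 (mod 13). 62 = 5×12 + 2. So 3^{62} ≡ 3^{2} ≡ 9 (mod 13)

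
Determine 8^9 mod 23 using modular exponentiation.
By repeated squaring mod 23: 8^{1}≡8, 8^{2}≡18, 8^{4}≡2, 8^{8}≡4. Then 8^{9} = 8^{8+1} ≡ 4 × 8 ≡ 9 mod 23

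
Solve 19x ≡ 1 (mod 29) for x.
Since 29 is prime, by Fermat 19^(-1) ≡ 19^{27} ≡ 26 (mod 29). Verify: 19 × 26 = 494 ≡ 1 (mod 29)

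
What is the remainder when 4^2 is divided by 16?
4^{2} = 16 ≡ 0 (mod 16)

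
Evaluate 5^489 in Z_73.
Using Fermat: 5^{72} ≡ 1 (mod 73). 489 ≡ 57 (mod 72). So 5^{489} ≡ 5^{57} ≡ 56 (mod 73)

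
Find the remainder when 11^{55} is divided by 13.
By Fermat: 11^{12} ≡ 1 mod 13. 55 = 4×12 + 7. So 11^{55} ≡ 11^{7} ≡ 2 mod 13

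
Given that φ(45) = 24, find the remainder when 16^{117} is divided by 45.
By Euler: 16^{24} ≡ 1 mod 45 since gcd(16, 45) = 1. 117 = 4×24 + 21. So 16^{117} ≡ 16^{21} ≡ 1 mod 45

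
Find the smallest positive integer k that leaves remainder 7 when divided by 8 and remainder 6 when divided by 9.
M = 8 × 9 = 72. M₁ = 9, y₁ ≡ 1 mod 8. M₂ = 8, y₂ ≡ 8 mod 9. k = 7×9×1 + 6×8×8 ≡ 15 mod 72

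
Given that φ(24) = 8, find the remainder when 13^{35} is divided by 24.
By Euler: 13^{8} ≡ 1 (mod 24) since gcd(13, 24) = 1. 35 = 4×8 + 3. So 13^{35} ≡ 13^{3} ≡ 13 (mod 24)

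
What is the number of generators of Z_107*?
A prime p has φ(p-1) primitive roots; here φ(106) = 52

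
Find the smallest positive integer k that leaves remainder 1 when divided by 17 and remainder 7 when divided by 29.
M = 17 × 29 = 493. M₁ = 29, y₁ ≡ 10 (mod 17). M₂ = 17, y₂ ≡ 12 (mod 29). k = 1×29×10 + 7×17×12 ≡ 239 (mod 493)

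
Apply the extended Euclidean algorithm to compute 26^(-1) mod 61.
Extended GCD: 26(-7) + 61(3) = 1. So 26^(-1) ≡ -7 ≡ 54 (mod 61). Verify: 26 × 54 = 1404 ≡ 1 (mod 61)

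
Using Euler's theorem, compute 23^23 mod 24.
By Euler: 23^{8} ≡ 1 mod 24 since gcd(23, 24) = 1. 23 = 2×8 + 7. So 23^{23} ≡ 23^{7} ≡ 23 mod 24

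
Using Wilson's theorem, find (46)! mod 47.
By Wilson's theorem, (46)! ≡ -1 ≡ 46 (mod 47)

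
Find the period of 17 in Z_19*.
Powers of 17 mod 19: 17^1≡17, 17^2≡4, 17^3≡11, 17^4≡16, 17^5≡6, 17^6≡7, 17^7≡5, 17^8≡9, 17^9≡1. Order = 9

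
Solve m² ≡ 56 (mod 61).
The square roots of 56 mod 61 are 42 and 19. Verify: 42² = 1764 ≡ 56 (mod 61)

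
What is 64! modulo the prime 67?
(66)! = (64)! × (65) × (66) ≡ -1 (mod 67). So (64)! ≡ -1 × [(66)(65)]^(-1) ≡ 33 (mod 67)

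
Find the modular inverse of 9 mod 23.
Since 23 is prime, by Fermat 9^(-1) ≡ 9^{21} ≡ 18 (mod 23). Verify: 9 × 18 = 162 ≡ 1 (mod 23)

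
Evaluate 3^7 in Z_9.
By repeated squaring (mod 9): 3^{1}≡3, 3^{2}≡0, 3^{4}≡0. Then 3^{7} = 3^{4+2+1} ≡ 0 × 0 × 3 ≡ 0 (mod 9)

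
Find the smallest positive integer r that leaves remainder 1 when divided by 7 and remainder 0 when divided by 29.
M = 7 × 29 = 203. M₁ = 29, y₁ ≡ 1 (mod 7). M₂ = 7, y₂ ≡ 25 (mod 29). r = 1×29×1 + 0×7×25 ≡ 29 (mod 203)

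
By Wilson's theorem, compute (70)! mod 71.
By Wilson's theorem, (70)! ≡ -1 ≡ 70 mod 71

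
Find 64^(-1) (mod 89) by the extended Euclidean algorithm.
Extended GCD: 64(32) + 89(-23) = 1. So 64^(-1) ≡ 32 (mod 89). Verify: 64 × 32 = 2048 ≡ 1 (mod 89)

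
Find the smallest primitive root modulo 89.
g = 3. Powers: [3, 9, 27, 81, 65, 17, ...] generates all 88 non-zero residues.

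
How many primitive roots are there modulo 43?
Number of primitive roots mod 43 = φ(p-1) = φ(42) = 12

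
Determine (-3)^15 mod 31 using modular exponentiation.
By repeated squaring (mod 31): (-3)^{1}≡28, (-3)^{2}≡9, (-3)^{4}≡19, (-3)^{8}≡20. Then (-3)^{15} = (-3)^{8+4+2+1} ≡ 20 × 19 × 9 × 28 ≡ 1 (mod 31)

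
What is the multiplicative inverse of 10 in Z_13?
Since 13 is prime, by Fermat 10^(-1) ≡ 10^{11} ≡ 4 mod 13. Verify: 10 × 4 = 40 ≡ 1 mod 13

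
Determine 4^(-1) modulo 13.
Since 13 is prime, by Fermat 4^(-1) ≡ 4^{11} ≡ 10 mod 13. Verify: 4 × 10 = 40 ≡ 1 mod 13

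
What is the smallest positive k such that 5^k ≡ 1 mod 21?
Powers of 5 mod 21: 5^1≡5, 5^2≡4, 5^3≡20, 5^4≡16, 5^5≡17, 5^6≡1. ord_21(5) = 6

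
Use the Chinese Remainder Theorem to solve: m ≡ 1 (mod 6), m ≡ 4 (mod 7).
M = 6 × 7 = 42. M₁ = 7, y₁ ≡ 1 (mod 6). M₂ = 6, y₂ ≡ 6 (mod 7). m = 1×7×1 + 4×6×6 ≡ 25 (mod 42)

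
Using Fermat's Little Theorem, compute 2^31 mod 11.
By Fermat: 2^{10} ≡ 1 (mod 11). 31 = 3×10 + 1. So 2^{31} ≡ 2^{1} ≡ 2 (mod 11)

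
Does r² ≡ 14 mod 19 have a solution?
By Euler's criterion: 14^{9} ≡ 18 mod 19. Since this equals -1 (≡ 18), 14 is not a QR.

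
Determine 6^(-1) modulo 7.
Since 7 is prime, by Fermat 6^(-1) ≡ 6^{5} ≡ 6 mod 7. Verify: 6 × 6 = 36 ≡ 1 mod 7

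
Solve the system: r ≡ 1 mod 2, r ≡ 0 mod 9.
M = 2 × 9 = 18. M₁ = 9, y₁ ≡ 1 mod 2. M₂ = 2, y₂ ≡ 5 mod 9. r = 1×9×1 + 0×2×5 ≡ 9 mod 18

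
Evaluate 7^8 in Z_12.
By repeated squaring (mod 12): 7^{1}≡7, 7^{2}≡1, 7^{4}≡1, 7^{8}≡1. So 7^{8} ≡ 1 (mod 12)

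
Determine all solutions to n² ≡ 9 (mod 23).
The square roots of 9 mod 23 are 3 and 20. Verify: 3² = 9 ≡ 9 (mod 23)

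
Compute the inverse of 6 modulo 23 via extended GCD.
Extended GCD: 6(4) + 23(-1) = 1. So 6^(-1) ≡ 4 (mod 23). Verify: 6 × 4 = 24 ≡ 1 (mod 23)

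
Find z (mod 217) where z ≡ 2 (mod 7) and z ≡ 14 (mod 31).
M = 7 × 31 = 217. M₁ = 31, y₁ ≡ 5 (mod 7). M₂ = 7, y₂ ≡ 9 (mod 31). z = 2×31×5 + 14×7×9 ≡ 107 (mod 217)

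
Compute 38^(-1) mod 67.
Since 67 is prime, by Fermat 38^(-1) ≡ 38^{65} ≡ 30 mod 67. Verify: 38 × 30 = 1140 ≡ 1 mod 67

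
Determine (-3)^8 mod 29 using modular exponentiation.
By repeated squaring (mod 29): (-3)^{1}≡26, (-3)^{2}≡9, (-3)^{4}≡23, (-3)^{8}≡7. So (-3)^{8} ≡ 7 (mod 29)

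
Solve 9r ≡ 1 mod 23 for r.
Since 23 is prime, by Fermat 9^(-1) ≡ 9^{21} ≡ 18 mod 23. Verify: 9 × 18 = 162 ≡ 1 mod 23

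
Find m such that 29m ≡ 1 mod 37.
Since 37 is prime, by Fermat 29^(-1) ≡ 29^{35} ≡ 23 mod 37. Verify: 29 × 23 = 667 ≡ 1 mod 37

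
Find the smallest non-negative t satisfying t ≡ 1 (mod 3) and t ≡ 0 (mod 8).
M = 3 × 8 = 24. M₁ = 8, y₁ ≡ 2 (mod 3). M₂ = 3, y₂ ≡ 3 (mod 8). t = 1×8×2 + 0×3×3 ≡ 16 (mod 24)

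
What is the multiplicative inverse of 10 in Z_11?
Since 11 is prime, by Fermat 10^(-1) ≡ 10^{9} ≡ 10 (mod 11). Verify: 10 × 10 = 100 ≡ 1 (mod 11)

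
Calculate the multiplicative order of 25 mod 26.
Powers of 25 mod 26: 25^1≡25, 25^2≡1. Order = 2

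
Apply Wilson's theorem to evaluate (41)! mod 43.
(42)! = (41)! × (42) ≡ -1 mod 43. So (41)! ≡ -1 × (42)^(-1) ≡ (-1)×(-1) = 1 mod 43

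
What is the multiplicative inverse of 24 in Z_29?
Since 29 is prime, by Fermat 24^(-1) ≡ 24^{27} ≡ 23 mod 29. Verify: 24 × 23 = 552 ≡ 1 mod 29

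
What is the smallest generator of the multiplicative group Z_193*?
g = 5. For each prime q|192: 5^{96}≡192, 5^{64}≡84, none ≡ 1, so ord_193(5) = 192 and 5 is a primitive root.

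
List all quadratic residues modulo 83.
QRs mod 83: {1, 3, 4, 7, 9, 10, 11, 12, 16, 17, 21, 23, 25, 26, 27, 28, 29, 30, 31, 33, 36, 37, 38, 40, 41, 44, 48, 49, 51, 59, 61, 63, 64, 65, 68, 69, 70, 75, 77, 78, 81}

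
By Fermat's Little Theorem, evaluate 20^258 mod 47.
By Fermat: 20^{46} ≡ 1 (mod 47). 258 ≡ 28 (mod 46). So 20^{258} ≡ 20^{28} ≡ 42 (mod 47)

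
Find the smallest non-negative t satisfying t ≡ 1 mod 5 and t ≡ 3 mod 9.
M = 5 × 9 = 45. M₁ = 9, y₁ ≡ 4 mod 5. M₂ = 5, y₂ ≡ 2 mod 9. t = 1×9×4 + 3×5×2 ≡ 21 mod 45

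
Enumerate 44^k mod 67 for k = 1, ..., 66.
44^1, 44^2, ..., 44^{66} mod 67: [44, 60, 27, 49, 12, 59, 50, 56, 52, 10, 38, 64, 2, 21, 53, 54, 31, 24, 51, 33, 45, 37, 20, 9, 61, 4, 42, 39, 41, 62, 48, 35, 66, 23, 7, 40, 18, 55, 8, 17, 11, 15, 57, 29, 3, 65, 46, 14, 13, 36, 43, 16, 34, 22, 30, 47, 58, 6, 63, 25, 28, 26, 5, 19, 32, 1]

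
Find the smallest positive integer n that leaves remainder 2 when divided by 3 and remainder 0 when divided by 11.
M = 3 × 11 = 33. M₁ = 11, y₁ ≡ 2 mod 3. M₂ = 3, y₂ ≡ 4 mod 11. n = 2×11×2 + 0×3×4 ≡ 11 mod 33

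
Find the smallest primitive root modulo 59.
g = 2. Powers: [2, 4, 8, 16, 32, 5, 10, 20, ...] generates all 58 non-zero residues.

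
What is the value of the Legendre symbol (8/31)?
(8/31) = 8^{15} mod 31 = 1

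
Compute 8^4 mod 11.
8^{4} = 4096 ≡ 4 mod 11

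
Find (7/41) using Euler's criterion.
(7/41) = 7^{20} mod 41 = -1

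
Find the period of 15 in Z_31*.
Powers of 15 mod 31: 15^1≡15, 15^2≡8, 15^3≡27, 15^4≡2, 15^5≡30, 15^6≡16, 15^7≡23, 15^8≡4, 15^9≡29, 15^10≡1. So the order of 15 is 10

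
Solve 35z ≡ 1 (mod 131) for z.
Since 131 is prime, by Fermat 35^(-1) ≡ 35^{129} ≡ 15 (mod 131). Verify: 35 × 15 = 525 ≡ 1 (mod 131)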